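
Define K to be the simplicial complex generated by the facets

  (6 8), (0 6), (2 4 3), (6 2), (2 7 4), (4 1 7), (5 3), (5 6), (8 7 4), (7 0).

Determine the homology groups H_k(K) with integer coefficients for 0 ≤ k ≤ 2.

We work with the vertex ordering 0 < 1 < 2 < 3 < 4 < 5 < 6 < 7 < 8. The simplices of K, each written with vertices in increasing order, are:

  0-simplices (9): [0], [1], [2], [3], [4], [5], [6], [7], [8]
  1-simplices (15): [0,6], [0,7], [1,4], [1,7], [2,3], [2,4], [2,6], [2,7], [3,4], [3,5], [4,7], [4,8], [5,6], [6,8], [7,8]
  2-simplices (4): [1,4,7], [2,3,4], [2,4,7], [4,7,8]

giving chain groups C_0 ≅ Z^9, C_1 ≅ Z^15, C_2 ≅ Z^4.

Boundary ∂_1: C_1 → C_0 is given by ∂[p,q] = [q] − [p]. For instance
  ∂[4,8] = [8] − [4].
This gives a 9×15 integer matrix of rank 8; reducing to Smith normal form yields diagonal entries (1,1,1,1,1,1,1,1).

∂_2: C_2 → C_1 sends each 2-simplex [p,q,r] to [q,r] − [p,r] + [p,q]. For instance
  ∂[2,4,7] = [4,7] − [2,7] + [2,4],
  ∂[4,7,8] = [7,8] − [4,8] + [4,7].
The resulting 15×4 matrix has rank 4, and its Smith normal form has invariant factors (1,1,1,1).

Reading off H_k = ker ∂_k / im ∂_{k+1}:

  H_0: rank C_0 − rank ∂_1 = 9 − 8 = 1, and the invariant factors of ∂_1 are all 1, so H_0 ≅ Z.
  H_1: rank ker ∂_1 − rank ∂_2 = (15 − 8) − 4 = 3, and the invariant factors of ∂_2 are all 1, so H_1 ≅ Z^3.
  H_2: rank ker ∂_2 − rank ∂_3 = (4 − 4) − 0 = 0, and there is no ∂_3, so H_2 ≅ 0.

H_0 ≅ Z,  H_1 ≅ Z^3,  H_2 = 0.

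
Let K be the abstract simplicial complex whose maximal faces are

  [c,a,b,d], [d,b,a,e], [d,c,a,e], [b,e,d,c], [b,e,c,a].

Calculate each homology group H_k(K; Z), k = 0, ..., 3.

Fix the vertex order a < b < c < d < e and write every simplex with vertices in increasing order. Then dim K = 3 and the simplices of K are:

  0-simplices (5): a, b, c, d, e
  1-simplices (10): ab, ac, ad, ae, bc, bd, be, cd, ce, de
  2-simplices (10): abc, abd, abe, acd, ace, ade, bcd, bce, bde, cde
  3-simplices (5): abcd, abce, abde, acde, bcde

giving chain groups C_0 ≅ Z^5, C_1 ≅ Z^10, C_2 ≅ Z^10, C_3 ≅ Z^5.

∂_1: C_1 → C_0 is given by ∂[p,q] = [q] − [p]. For instance
  ∂be = e − b.
The 5×10 boundary matrix has rank 4 and Smith normal form diag(1,1,1,1).

∂_2: C_2 → C_1 acts by ∂[p,q,r] = [q,r] − [p,r] + [p,q]. For instance
  ∂ace = ce − ae + ac,
  ∂bde = de − be + bd.
The 10×10 boundary matrix has rank 6 and Smith normal form diag(1,1,1,1,1,1).

The boundary map ∂_3: C_3 → C_2 sends each 3-simplex σ to the alternating sum Σ_i (−1)^i (σ with its i-th vertex removed). For instance
  ∂bcde = cde − bde + bce − bcd,
  ∂acde = cde − ade + ace − acd.
As a 10×5 matrix over Z this has rank 4, with invariant factors (1,1,1,1).

From H_k ≅ ker(∂_k) / im(∂_{k+1}) we obtain:

  H_0: rank C_0 − rank ∂_1 = 5 − 4 = 1, and the invariant factors of ∂_1 are all 1, so H_0 ≅ Z.
  H_1: rank ker ∂_1 − rank ∂_2 = (10 − 4) − 6 = 0, and the invariant factors of ∂_2 are all 1, so H_1 ≅ 0.
  H_2: rank ker ∂_2 − rank ∂_3 = (10 − 6) − 4 = 0, and the invariant factors of ∂_3 are all 1, so H_2 ≅ 0.
  H_3: rank ker ∂_3 − rank ∂_4 = (5 − 4) − 0 = 1, and there is no ∂_4, so H_3 ≅ Z.

As a check, the Euler characteristic is 5 − 10 + 10 − 5 = 0, which agrees with 1 − 0 + 0 − 1 = 0.
(K is a triangulation of the 3-sphere S^3.)

H_0 = Z,  H_1 = 0,  H_2 = 0,  H_3 = Z.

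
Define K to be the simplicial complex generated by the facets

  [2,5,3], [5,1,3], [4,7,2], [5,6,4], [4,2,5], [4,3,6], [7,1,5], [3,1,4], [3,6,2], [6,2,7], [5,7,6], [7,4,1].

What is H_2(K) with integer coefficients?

H_2 = 0.

Take the total order 1 < 2 < 3 < 4 < 5 < 6 < 7 on the vertex set. Then K (dimension 2) consists of the simplices:

  0-simplices (7): [1], [2], [3], [4], [5], [6], [7]
  1-simplices (18): [1,3], [1,4], [1,5], [1,7], [2,3], [2,4], [2,5], [2,6], [2,7], [3,4], [3,5], [3,6], [4,5], [4,6], [4,7], [5,6], [5,7], [6,7]
  2-simplices (12): [1,3,4], [1,3,5], [1,4,7], [1,5,7], [2,3,5], [2,3,6], [2,4,5], [2,4,7], [2,6,7], [3,4,6], [4,5,6], [5,6,7]

giving chain groups C_0 ≅ Z^7, C_1 ≅ Z^18, C_2 ≅ Z^12.

The boundary map ∂_1: C_1 → C_0 is given by ∂[p,q] = [q] − [p].
This gives a 7×18 integer matrix of rank 6; reducing to Smith normal form yields diagonal entries (1,1,1,1,1,1).

The boundary map ∂_2: C_2 → C_1 maps a triangle to the signed sum of its edges. For instance
  ∂[1,4,7] = [4,7] − [1,7] + [1,4],
  ∂[2,3,5] = [3,5] − [2,5] + [2,3].
The 18×12 boundary matrix has rank 12 and Smith normal form diag(1,1,1,1,1,1,1,1,1,1,1,2).

Reading off H_k = ker ∂_k / im ∂_{k+1}:

  H_2: rank ker ∂_2 − rank ∂_3 = (12 − 12) − 0 = 0, and there is no ∂_3, so H_2 = 0.

(K is a triangulation of the real projective plane RP^2.)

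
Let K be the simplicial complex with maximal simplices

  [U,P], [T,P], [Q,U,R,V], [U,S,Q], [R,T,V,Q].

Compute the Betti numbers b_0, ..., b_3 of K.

b_0 = 1, b_1 = 1, b_2 = 0, b_3 = 0.

Take the total order P < Q < R < S < T < U < V on the vertex set. Then K (dimension 3) consists of the simplices:

  0-simplices (7): P, Q, R, S, T, U, V
  1-simplices (13): PT, PU, QR, QS, QT, QU, QV, RT, RU, RV, SU, TV, UV
  2-simplices (8): QRT, QRU, QRV, QSU, QTV, QUV, RTV, RUV
  3-simplices (2): QRTV, QRUV

so the chain groups are C_0 ≅ Z^7, C_1 ≅ Z^13, C_2 ≅ Z^8, C_3 ≅ Z^2.

The boundary map ∂_1: C_1 → C_0 is given by ∂[p,q] = [q] − [p]. For instance
  ∂QV = V − Q.
The resulting 7×13 matrix has rank 6, and its Smith normal form has invariant factors (1,1,1,1,1,1).

∂_2: C_2 → C_1 maps a triangle to the signed sum of its edges. For instance
  ∂QSU = SU − QU + QS,
  ∂QRV = RV − QV + QR.
As a 13×8 matrix over Z this has rank 6, with invariant factors (1,1,1,1,1,1).

Boundary ∂_3: C_3 → C_2 sends each 3-simplex σ to the alternating sum Σ_i (−1)^i (σ with its i-th vertex removed). For instance
  ∂QRUV = RUV − QUV + QRV − QRU,
  ∂QRTV = RTV − QTV + QRV − QRT.
The 8×2 boundary matrix has rank 2 and Smith normal form diag(1,1).

Now H_k = ker ∂_k / im ∂_{k+1}, so:

  H_0: rank C_0 − rank ∂_1 = 7 − 6 = 1, and the invariant factors of ∂_1 are all 1, so H_0 = Z.
  H_1: rank ker ∂_1 − rank ∂_2 = (13 − 6) − 6 = 1, and the invariant factors of ∂_2 are all 1, so H_1 = Z.
  H_2: rank ker ∂_2 − rank ∂_3 = (8 − 6) − 2 = 0, and the invariant factors of ∂_3 are all 1, so H_2 = 0.
  H_3: rank ker ∂_3 − rank ∂_4 = (2 − 2) − 0 = 0, and there is no ∂_4, so H_3 = 0.

As a check, the Euler characteristic is 7 − 13 + 8 − 2 = 0, which agrees with 1 − 1 + 0 − 0 = 0.

Hence the Betti numbers are b_0 = 1, b_1 = 1, b_2 = 0, b_3 = 0.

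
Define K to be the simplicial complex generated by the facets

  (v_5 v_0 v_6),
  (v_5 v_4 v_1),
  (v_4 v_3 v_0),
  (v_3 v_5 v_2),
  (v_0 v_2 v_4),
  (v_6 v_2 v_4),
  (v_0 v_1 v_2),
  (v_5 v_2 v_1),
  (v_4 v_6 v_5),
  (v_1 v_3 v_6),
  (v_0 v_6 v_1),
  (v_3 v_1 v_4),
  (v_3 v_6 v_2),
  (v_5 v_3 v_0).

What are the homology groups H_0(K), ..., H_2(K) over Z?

Order the vertices as v_0 < v_1 < v_2 < v_3 < v_4 < v_5 < v_6. Listing each simplex with vertices in this order, K has dimension 2 with simplices:

  0-simplices (7): [v_0], [v_1], [v_2], [v_3], [v_4], [v_5], [v_6]
  1-simplices (21): (21 of them)
  2-simplices (14): (14 of them)

giving chain groups C_0 ≅ Z^7, C_1 ≅ Z^21, C_2 ≅ Z^14.

∂_1: C_1 → C_0 sends each edge [p,q] (with p < q) to q − p.
The resulting 7×21 matrix has rank 6, and its Smith normal form has invariant factors (1,1,1,1,1,1).

∂_2: C_2 → C_1 acts by ∂[p,q,r] = [q,r] − [p,r] + [p,q]. For instance
  ∂[v_0,v_5,v_6] = [v_5,v_6] − [v_0,v_6] + [v_0,v_5],
  ∂[v_1,v_3,v_4] = [v_3,v_4] − [v_1,v_4] + [v_1,v_3].
The 21×14 boundary matrix has rank 13 and Smith normal form diag(1,1,1,1,1,1,1,1,1,1,1,1,1).

Now H_k = ker ∂_k / im ∂_{k+1}, so:

  H_0: rank C_0 − rank ∂_1 = 7 − 6 = 1, and the invariant factors of ∂_1 are all 1, so H_0 ≅ Z.
  H_1: rank ker ∂_1 − rank ∂_2 = (21 − 6) − 13 = 2, and the invariant factors of ∂_2 are all 1, so H_1 ≅ Z^2.
  H_2: rank ker ∂_2 − rank ∂_3 = (14 − 13) − 0 = 1, and there is no ∂_3, so H_2 ≅ Z.

As a check, the Euler characteristic is 7 − 21 + 14 = 0, which agrees with 1 − 2 + 1 = 0.

H_0 = Z,  H_1 = Z^2,  H_2 = Z.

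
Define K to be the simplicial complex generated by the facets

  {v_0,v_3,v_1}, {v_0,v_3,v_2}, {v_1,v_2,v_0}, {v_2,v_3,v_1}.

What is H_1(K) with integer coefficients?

Fix the vertex order v_0 < v_1 < v_2 < v_3 and write every simplex with vertices in increasing order. Then dim K = 2 and the simplices of K are:

  0-simplices (4): [v_0], [v_1], [v_2], [v_3]
  1-simplices (6): [v_0,v_1], [v_0,v_2], [v_0,v_3], [v_1,v_2], [v_1,v_3], [v_2,v_3]
  2-simplices (4): [v_0,v_1,v_2], [v_0,v_1,v_3], [v_0,v_2,v_3], [v_1,v_2,v_3]

giving chain groups C_0 ≅ Z^4, C_1 ≅ Z^6, C_2 ≅ Z^4.

∂_1: C_1 → C_0 maps an edge to its endpoints' difference, ∂[p,q] = q − p.
The resulting 4×6 matrix has rank 3, and its Smith normal form has invariant factors (1,1,1).

∂_2: C_2 → C_1 sends each 2-simplex [p,q,r] to [q,r] − [p,r] + [p,q]. For instance
  ∂[v_0,v_1,v_2] = [v_1,v_2] − [v_0,v_2] + [v_0,v_1],
  ∂[v_1,v_2,v_3] = [v_2,v_3] − [v_1,v_3] + [v_1,v_2].
The 6×4 boundary matrix has rank 3 and Smith normal form diag(1,1,1).

Computing H_k = (kernel of ∂_k) / (image of ∂_{k+1}):

  H_1: rank ker ∂_1 − rank ∂_2 = (6 − 3) − 3 = 0, and the invariant factors of ∂_2 are all 1, so H_1 ≅ 0.

H_1 = 0.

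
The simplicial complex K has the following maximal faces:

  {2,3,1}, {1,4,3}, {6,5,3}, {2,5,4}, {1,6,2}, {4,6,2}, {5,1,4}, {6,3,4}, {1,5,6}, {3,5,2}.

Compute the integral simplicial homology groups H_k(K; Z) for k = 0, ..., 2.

K has 6 vertices, 15 edges, 10 triangles.
rank ∂_0 = 0, rank ∂_1 = 5 ⇒ b_0 = 6 − 0 − 5 = 1; all invariant factors of ∂_1 are 1 so no torsion. So H_0 ≅ Z.
rank ∂_1 = 5, rank ∂_2 = 10 ⇒ b_1 = 15 − 5 − 10 = 0; ∂_2 has invariant factor(s) [2] giving torsion. So H_1 ≅ Z/2.
rank ∂_2 = 10, rank ∂_3 = 0 ⇒ b_2 = 10 − 10 − 0 = 0. So H_2 ≅ 0.

H_0 = Z,  H_1 = Z/2,  H_2 = 0.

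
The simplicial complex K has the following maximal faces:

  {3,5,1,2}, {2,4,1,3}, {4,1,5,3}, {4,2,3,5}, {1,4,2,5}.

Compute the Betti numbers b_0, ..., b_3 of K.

b_0 = 1, b_1 = 0, b_2 = 0, b_3 = 1.

K has 5 vertices, 10 edges, 10 triangles, 5 3-simplices.
rank ∂_0 = 0, rank ∂_1 = 4 ⇒ b_0 = 5 − 0 − 4 = 1; all invariant factors of ∂_1 are 1 so no torsion. So H_0 ≅ Z.
rank ∂_1 = 4, rank ∂_2 = 6 ⇒ b_1 = 10 − 4 − 6 = 0; all invariant factors of ∂_2 are 1 so no torsion. So H_1 ≅ 0.
rank ∂_2 = 6, rank ∂_3 = 4 ⇒ b_2 = 10 − 6 − 4 = 0; all invariant factors of ∂_3 are 1 so no torsion. So H_2 ≅ 0.
rank ∂_3 = 4, rank ∂_4 = 0 ⇒ b_3 = 5 − 4 − 0 = 1. So H_3 ≅ Z.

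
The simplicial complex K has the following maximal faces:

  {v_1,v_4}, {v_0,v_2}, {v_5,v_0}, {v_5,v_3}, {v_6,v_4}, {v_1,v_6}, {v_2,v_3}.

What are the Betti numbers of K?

b_0 = 2, b_1 = 2.

K has 7 vertices, 7 edges.
rank ∂_0 = 0, rank ∂_1 = 5 ⇒ b_0 = 7 − 0 − 5 = 2; all invariant factors of ∂_1 are 1 so no torsion. So H_0 ≅ Z^2.
rank ∂_1 = 5, rank ∂_2 = 0 ⇒ b_1 = 7 − 5 − 0 = 2. So H_1 ≅ Z^2.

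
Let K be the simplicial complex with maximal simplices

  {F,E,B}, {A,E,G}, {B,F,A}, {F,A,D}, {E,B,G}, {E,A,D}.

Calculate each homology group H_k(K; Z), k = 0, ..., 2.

H_0 = Z,  H_1 = Z,  H_2 = 0.

Order the vertices as A < B < D < E < F < G. Listing each simplex with vertices in this order, K has dimension 2 with simplices:

  0-simplices (6): A, B, D, E, F, G
  1-simplices (12): AB, AD, AE, AF, AG, BE, BF, BG, DE, DF, EF, EG
  2-simplices (6): ABF, ADE, ADF, AEG, BEF, BEG

so the chain groups are C_0 ≅ Z^6, C_1 ≅ Z^12, C_2 ≅ Z^6.

The boundary map ∂_1: C_1 → C_0 is given by ∂[p,q] = [q] − [p]. For instance
  ∂AB = B − A.
As a 6×12 matrix over Z this has rank 5, with invariant factors (1,1,1,1,1).

Boundary ∂_2: C_2 → C_1 sends each 2-simplex [p,q,r] to [q,r] − [p,r] + [p,q]. For instance
  ∂BEG = EG − BG + BE,
  ∂AEG = EG − AG + AE.
This gives a 12×6 integer matrix of rank 6; reducing to Smith normal form yields diagonal entries (1,1,1,1,1,1).

Reading off H_k = ker ∂_k / im ∂_{k+1}:

  H_0: rank C_0 − rank ∂_1 = 6 − 5 = 1, and the invariant factors of ∂_1 are all 1, so H_0 = Z.
  H_1: rank ker ∂_1 − rank ∂_2 = (12 − 5) − 6 = 1, and the invariant factors of ∂_2 are all 1, so H_1 = Z.
  H_2: rank ker ∂_2 − rank ∂_3 = (6 − 6) − 0 = 0, and there is no ∂_3, so H_2 = 0.

(K is a triangulation of the cylinder S^1 x I.)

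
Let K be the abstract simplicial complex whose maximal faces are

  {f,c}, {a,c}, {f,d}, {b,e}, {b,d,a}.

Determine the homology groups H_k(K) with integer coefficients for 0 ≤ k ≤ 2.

H_0 = Z,  H_1 = Z,  H_2 = 0.

We work with the vertex ordering a < b < c < d < e < f. The simplices of K, each written with vertices in increasing order, are:

  0-simplices (6): a, b, c, d, e, f
  1-simplices (7): ab, ac, ad, bd, be, cf, df
  2-simplices (1): abd

Hence C_0 ≅ Z^6, C_1 ≅ Z^7, C_2 ≅ Z^1.

∂_1: C_1 → C_0 sends each edge [p,q] (with p < q) to q − p. For instance
  ∂ac = c − a.
This gives a 6×7 integer matrix of rank 5; reducing to Smith normal form yields diagonal entries (1,1,1,1,1).

The boundary map ∂_2: C_2 → C_1 sends each 2-simplex [p,q,r] to [q,r] − [p,r] + [p,q]. For instance
  ∂abd = bd − ad + ab.
The 7×1 boundary matrix has rank 1 and Smith normal form diag(1).

Computing H_k = (kernel of ∂_k) / (image of ∂_{k+1}):

  H_0: rank C_0 − rank ∂_1 = 6 − 5 = 1, and the invariant factors of ∂_1 are all 1, so H_0 ≅ Z.
  H_1: rank ker ∂_1 − rank ∂_2 = (7 − 5) − 1 = 1, and the invariant factors of ∂_2 are all 1, so H_1 ≅ Z.
  H_2: rank ker ∂_2 − rank ∂_3 = (1 − 1) − 0 = 0, and there is no ∂_3, so H_2 ≅ 0.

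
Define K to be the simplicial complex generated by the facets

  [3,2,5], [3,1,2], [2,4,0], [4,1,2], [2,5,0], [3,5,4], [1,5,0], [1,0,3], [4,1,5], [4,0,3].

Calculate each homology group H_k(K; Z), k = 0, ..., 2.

K has 6 vertices, 15 edges, 10 triangles.
rank ∂_0 = 0, rank ∂_1 = 5 ⇒ b_0 = 6 − 0 − 5 = 1; all invariant factors of ∂_1 are 1 so no torsion. So H_0 ≅ Z.
rank ∂_1 = 5, rank ∂_2 = 10 ⇒ b_1 = 15 − 5 − 10 = 0; ∂_2 has invariant factor(s) [2] giving torsion. So H_1 ≅ Z/2Z.
rank ∂_2 = 10, rank ∂_3 = 0 ⇒ b_2 = 10 − 10 − 0 = 0. So H_2 ≅ 0.

H_0 ≅ Z,  H_1 ≅ Z/2Z,  H_2 = 0.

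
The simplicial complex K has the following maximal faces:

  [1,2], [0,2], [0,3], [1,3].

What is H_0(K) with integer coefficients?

We work with the vertex ordering 0 < 1 < 2 < 3. The simplices of K, each written with vertices in increasing order, are:

  0-simplices (4): [0], [1], [2], [3]
  1-simplices (4): [0,2], [0,3], [1,2], [1,3]

giving chain groups C_0 ≅ Z^4, C_1 ≅ Z^4.

The boundary map ∂_1: C_1 → C_0 maps an edge to its endpoints' difference, ∂[p,q] = q − p.
The resulting 4×4 matrix has rank 3, and its Smith normal form has invariant factors (1,1,1).

Now H_k = ker ∂_k / im ∂_{k+1}, so:

  H_0: rank C_0 − rank ∂_1 = 4 − 3 = 1, and the invariant factors of ∂_1 are all 1, so H_0 = Z.

H_0 = Z.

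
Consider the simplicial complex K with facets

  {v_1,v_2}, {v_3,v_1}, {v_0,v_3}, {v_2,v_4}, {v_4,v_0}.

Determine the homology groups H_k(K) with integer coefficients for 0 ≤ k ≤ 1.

Take the total order v_0 < v_1 < v_2 < v_3 < v_4 on the vertex set. Then K (dimension 1) consists of the simplices:

  0-simplices (5): [v_0], [v_1], [v_2], [v_3], [v_4]
  1-simplices (5): [v_0,v_3], [v_0,v_4], [v_1,v_2], [v_1,v_3], [v_2,v_4]

Hence C_0 ≅ Z^5, C_1 ≅ Z^5.

Boundary ∂_1: C_1 → C_0 maps an edge to its endpoints' difference, ∂[p,q] = q − p. For instance
  ∂[v_0,v_4] = [v_4] − [v_0].
The 5×5 boundary matrix has rank 4 and Smith normal form diag(1,1,1,1).

Computing H_k = (kernel of ∂_k) / (image of ∂_{k+1}):

  H_0: rank C_0 − rank ∂_1 = 5 − 4 = 1, and the invariant factors of ∂_1 are all 1, so H_0 ≅ Z.
  H_1: rank ker ∂_1 − rank ∂_2 = (5 − 4) − 0 = 1, and there is no ∂_2, so H_1 ≅ Z.

H_0 ≅ Z,  H_1 ≅ Z.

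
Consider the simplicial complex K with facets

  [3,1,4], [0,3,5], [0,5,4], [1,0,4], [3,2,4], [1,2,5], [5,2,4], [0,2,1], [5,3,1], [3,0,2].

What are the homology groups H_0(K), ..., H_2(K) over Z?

Fix the vertex order 0 < 1 < 2 < 3 < 4 < 5 and write every simplex with vertices in increasing order. Then dim K = 2 and the simplices of K are:

  0-simplices (6): [0], [1], [2], [3], [4], [5]
  1-simplices (15): [0,1], [0,2], [0,3], [0,4], [0,5], [1,2], [1,3], [1,4], [1,5], [2,3], [2,4], [2,5], [3,4], [3,5], [4,5]
  2-simplices (10): [0,1,2], [0,1,4], [0,2,3], [0,3,5], [0,4,5], [1,2,5], [1,3,4], [1,3,5], [2,3,4], [2,4,5]

giving chain groups C_0 ≅ Z^6, C_1 ≅ Z^15, C_2 ≅ Z^10.

The boundary map ∂_1: C_1 → C_0 sends each edge [p,q] (with p < q) to q − p.
The 6×15 boundary matrix has rank 5 and Smith normal form diag(1,1,1,1,1).

∂_2: C_2 → C_1 maps a triangle to the signed sum of its edges. For instance
  ∂[0,3,5] = [3,5] − [0,5] + [0,3],
  ∂[2,4,5] = [4,5] − [2,5] + [2,4].
This gives a 15×10 integer matrix of rank 10; reducing to Smith normal form yields diagonal entries (1,1,1,1,1,1,1,1,1,2).

Now H_k = ker ∂_k / im ∂_{k+1}, so:

  H_0: rank C_0 − rank ∂_1 = 6 − 5 = 1, and the invariant factors of ∂_1 are all 1, so H_0 ≅ Z.
  H_1: rank ker ∂_1 − rank ∂_2 = (15 − 5) − 10 = 0, and ∂_2 has invariant factor 2 > 1, so H_1 ≅ Z/2.
  H_2: rank ker ∂_2 − rank ∂_3 = (10 − 10) − 0 = 0, and there is no ∂_3, so H_2 ≅ 0.

H_0 = Z,  H_1 = Z/2,  H_2 = 0.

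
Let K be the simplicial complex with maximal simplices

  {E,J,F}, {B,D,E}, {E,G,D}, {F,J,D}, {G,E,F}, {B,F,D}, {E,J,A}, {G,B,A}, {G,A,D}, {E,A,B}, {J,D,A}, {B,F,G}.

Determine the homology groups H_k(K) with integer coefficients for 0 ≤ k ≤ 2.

H_0 ≅ Z,  H_1 ≅ Z/2Z,  H_2 = 0.

Fix the vertex order A < B < D < E < F < G < J and write every simplex with vertices in increasing order. Then dim K = 2 and the simplices of K are:

  0-simplices (7): A, B, D, E, F, G, J
  1-simplices (18): AB, AD, AE, AG, AJ, BD, BE, BF, BG, DE, DF, DG, DJ, EF, EG, EJ, FG, FJ
  2-simplices (12): ABE, ABG, ADG, ADJ, AEJ, BDE, BDF, BFG, DEG, DFJ, EFG, EFJ

so the chain groups are C_0 ≅ Z^7, C_1 ≅ Z^18, C_2 ≅ Z^12.

The boundary map ∂_1: C_1 → C_0 sends each edge [p,q] (with p < q) to q − p.
This gives a 7×18 integer matrix of rank 6; reducing to Smith normal form yields diagonal entries (1,1,1,1,1,1).

The boundary map ∂_2: C_2 → C_1 maps a triangle to the signed sum of its edges. For instance
  ∂AEJ = EJ − AJ + AE,
  ∂BDE = DE − BE + BD.
The 18×12 boundary matrix has rank 12 and Smith normal form diag(1,1,1,1,1,1,1,1,1,1,1,2).

Computing H_k = (kernel of ∂_k) / (image of ∂_{k+1}):

  H_0: rank C_0 − rank ∂_1 = 7 − 6 = 1, and the invariant factors of ∂_1 are all 1, so H_0 ≅ Z.
  H_1: rank ker ∂_1 − rank ∂_2 = (18 − 6) − 12 = 0, and ∂_2 has invariant factor 2 > 1, so H_1 ≅ Z/2Z.
  H_2: rank ker ∂_2 − rank ∂_3 = (12 − 12) − 0 = 0, and there is no ∂_3, so H_2 ≅ 0.

(K is a triangulation of the real projective plane RP^2.)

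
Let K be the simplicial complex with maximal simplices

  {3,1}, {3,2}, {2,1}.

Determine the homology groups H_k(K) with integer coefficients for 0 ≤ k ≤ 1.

H_0 ≅ Z,  H_1 ≅ Z.

Fix the vertex order 1 < 2 < 3 and write every simplex with vertices in increasing order. Then dim K = 1 and the simplices of K are:

  0-simplices (3): [1], [2], [3]
  1-simplices (3): [1,2], [1,3], [2,3]

giving chain groups C_0 ≅ Z^3, C_1 ≅ Z^3.

Boundary ∂_1: C_1 → C_0 is given by ∂[p,q] = [q] − [p]. For instance
  ∂[1,3] = [3] − [1].
The 3×3 boundary matrix has rank 2 and Smith normal form diag(1,1).

From H_k ≅ ker(∂_k) / im(∂_{k+1}) we obtain:

  H_0: rank C_0 − rank ∂_1 = 3 − 2 = 1, and the invariant factors of ∂_1 are all 1, so H_0 ≅ Z.
  H_1: rank ker ∂_1 − rank ∂_2 = (3 − 2) − 0 = 1, and there is no ∂_2, so H_1 ≅ Z.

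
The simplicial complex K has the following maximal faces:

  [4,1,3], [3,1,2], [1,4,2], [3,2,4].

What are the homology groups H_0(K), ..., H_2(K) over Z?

Order the vertices as 1 < 2 < 3 < 4. Listing each simplex with vertices in this order, K has dimension 2 with simplices:

  0-simplices (4): [1], [2], [3], [4]
  1-simplices (6): [1,2], [1,3], [1,4], [2,3], [2,4], [3,4]
  2-simplices (4): [1,2,3], [1,2,4], [1,3,4], [2,3,4]

giving chain groups C_0 ≅ Z^4, C_1 ≅ Z^6, C_2 ≅ Z^4.

Boundary ∂_1: C_1 → C_0 sends each edge [p,q] (with p < q) to q − p. For instance
  ∂[3,4] = [4] − [3].
This gives a 4×6 integer matrix of rank 3; reducing to Smith normal form yields diagonal entries (1,1,1).

Boundary ∂_2: C_2 → C_1 sends each 2-simplex [p,q,r] to [q,r] − [p,r] + [p,q]. For instance
  ∂[2,3,4] = [3,4] − [2,4] + [2,3],
  ∂[1,3,4] = [3,4] − [1,4] + [1,3].
This gives a 6×4 integer matrix of rank 3; reducing to Smith normal form yields diagonal entries (1,1,1).

Now H_k = ker ∂_k / im ∂_{k+1}, so:

  H_0: rank C_0 − rank ∂_1 = 4 − 3 = 1, and the invariant factors of ∂_1 are all 1, so H_0 = Z.
  H_1: rank ker ∂_1 − rank ∂_2 = (6 − 3) − 3 = 0, and the invariant factors of ∂_2 are all 1, so H_1 = 0.
  H_2: rank ker ∂_2 − rank ∂_3 = (4 − 3) − 0 = 1, and there is no ∂_3, so H_2 = Z.

H_0 = Z,  H_1 = 0,  H_2 = Z.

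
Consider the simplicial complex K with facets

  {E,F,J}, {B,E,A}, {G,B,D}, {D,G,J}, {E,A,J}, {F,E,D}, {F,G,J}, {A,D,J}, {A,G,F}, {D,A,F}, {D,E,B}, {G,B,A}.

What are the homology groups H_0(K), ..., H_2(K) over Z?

H_0 ≅ Z,  H_1 ≅ Z/2,  H_2 = 0.

Order the vertices as A < B < D < E < F < G < J. Listing each simplex with vertices in this order, K has dimension 2 with simplices:

  0-simplices (7): A, B, D, E, F, G, J
  1-simplices (18): AB, AD, AE, AF, AG, AJ, BD, BE, BG, DE, DF, DG, DJ, EF, EJ, FG, FJ, GJ
  2-simplices (12): ABE, ABG, ADF, ADJ, AEJ, AFG, BDE, BDG, DEF, DGJ, EFJ, FGJ

Hence C_0 ≅ Z^7, C_1 ≅ Z^18, C_2 ≅ Z^12.

Boundary ∂_1: C_1 → C_0 sends each edge [p,q] (with p < q) to q − p.
The 7×18 boundary matrix has rank 6 and Smith normal form diag(1,1,1,1,1,1).

∂_2: C_2 → C_1 maps a triangle to the signed sum of its edges. For instance
  ∂EFJ = FJ − EJ + EF,
  ∂ABG = BG − AG + AB.
The resulting 18×12 matrix has rank 12, and its Smith normal form has invariant factors (1,1,1,1,1,1,1,1,1,1,1,2).

Reading off H_k = ker ∂_k / im ∂_{k+1}:

  H_0: rank C_0 − rank ∂_1 = 7 − 6 = 1, and the invariant factors of ∂_1 are all 1, so H_0 = Z.
  H_1: rank ker ∂_1 − rank ∂_2 = (18 − 6) − 12 = 0, and ∂_2 has invariant factor 2 > 1, so H_1 = Z/2.
  H_2: rank ker ∂_2 − rank ∂_3 = (12 − 12) − 0 = 0, and there is no ∂_3, so H_2 = 0.

As a check, the Euler characteristic is 7 − 18 + 12 = 1, which agrees with 1 − 0 + 0 = 1.
(K is a triangulation of the real projective plane RP^2.)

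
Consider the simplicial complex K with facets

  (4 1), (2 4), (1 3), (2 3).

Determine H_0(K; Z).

Take the total order 1 < 2 < 3 < 4 on the vertex set. Then K (dimension 1) consists of the simplices:

  0-simplices (4): [1], [2], [3], [4]
  1-simplices (4): [1,3], [1,4], [2,3], [2,4]

so the chain groups are C_0 ≅ Z^4, C_1 ≅ Z^4.

Boundary ∂_1: C_1 → C_0 maps an edge to its endpoints' difference, ∂[p,q] = q − p.
The resulting 4×4 matrix has rank 3, and its Smith normal form has invariant factors (1,1,1).

Computing H_k = (kernel of ∂_k) / (image of ∂_{k+1}):

  H_0: rank C_0 − rank ∂_1 = 4 − 3 = 1, and the invariant factors of ∂_1 are all 1, so H_0 = Z.

H_0 ≅ Z.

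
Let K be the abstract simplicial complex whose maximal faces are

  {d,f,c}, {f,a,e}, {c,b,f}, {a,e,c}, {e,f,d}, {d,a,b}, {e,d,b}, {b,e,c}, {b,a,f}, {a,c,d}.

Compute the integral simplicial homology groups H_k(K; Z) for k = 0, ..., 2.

We work with the vertex ordering a < b < c < d < e < f. The simplices of K, each written with vertices in increasing order, are:

  0-simplices (6): a, b, c, d, e, f
  1-simplices (15): ab, ac, ad, ae, af, bc, bd, be, bf, cd, ce, cf, de, df, ef
  2-simplices (10): abd, abf, acd, ace, aef, bce, bcf, bde, cdf, def

Hence C_0 ≅ Z^6, C_1 ≅ Z^15, C_2 ≅ Z^10.

∂_1: C_1 → C_0 sends each edge [p,q] (with p < q) to q − p. For instance
  ∂ab = b − a.
This gives a 6×15 integer matrix of rank 5; reducing to Smith normal form yields diagonal entries (1,1,1,1,1).

Boundary ∂_2: C_2 → C_1 maps a triangle to the signed sum of its edges. For instance
  ∂abf = bf − af + ab,
  ∂abd = bd − ad + ab.
The 15×10 boundary matrix has rank 10 and Smith normal form diag(1,1,1,1,1,1,1,1,1,2).

Reading off H_k = ker ∂_k / im ∂_{k+1}:

  H_0: rank C_0 − rank ∂_1 = 6 − 5 = 1, and the invariant factors of ∂_1 are all 1, so H_0 = Z.
  H_1: rank ker ∂_1 − rank ∂_2 = (15 − 5) − 10 = 0, and ∂_2 has invariant factor 2 > 1, so H_1 = Z/2.
  H_2: rank ker ∂_2 − rank ∂_3 = (10 − 10) − 0 = 0, and there is no ∂_3, so H_2 = 0.

As a check, the Euler characteristic is 6 − 15 + 10 = 1, which agrees with 1 − 0 + 0 = 1.

H_0 ≅ Z,  H_1 ≅ Z/2,  H_2 = 0.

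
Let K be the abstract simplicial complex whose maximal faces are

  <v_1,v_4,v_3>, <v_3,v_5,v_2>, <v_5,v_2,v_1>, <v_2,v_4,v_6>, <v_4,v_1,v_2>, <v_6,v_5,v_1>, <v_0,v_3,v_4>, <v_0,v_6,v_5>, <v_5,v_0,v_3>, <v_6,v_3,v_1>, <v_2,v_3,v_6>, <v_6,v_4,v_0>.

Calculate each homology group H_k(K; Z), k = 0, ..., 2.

K has 7 vertices, 18 edges, 12 triangles.
rank ∂_0 = 0, rank ∂_1 = 6 ⇒ b_0 = 7 − 0 − 6 = 1; all invariant factors of ∂_1 are 1 so no torsion. So H_0 = Z.
rank ∂_1 = 6, rank ∂_2 = 12 ⇒ b_1 = 18 − 6 − 12 = 0; ∂_2 has invariant factor(s) [2] giving torsion. So H_1 = Z/2.
rank ∂_2 = 12, rank ∂_3 = 0 ⇒ b_2 = 12 − 12 − 0 = 0. So H_2 = 0.

H_0 ≅ Z,  H_1 ≅ Z/2,  H_2 = 0.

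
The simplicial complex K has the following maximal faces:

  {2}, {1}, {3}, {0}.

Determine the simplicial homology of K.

Order the vertices as 0 < 1 < 2 < 3. Listing each simplex with vertices in this order, K has dimension 0 with simplices:

  0-simplices (4): [0], [1], [2], [3]

Hence C_0 ≅ Z^4.

Computing H_k = (kernel of ∂_k) / (image of ∂_{k+1}):

  H_0: rank C_0 − rank ∂_1 = 4 − 0 = 4, and there is no ∂_1, so H_0 = Z^4.

H_0 ≅ Z^4.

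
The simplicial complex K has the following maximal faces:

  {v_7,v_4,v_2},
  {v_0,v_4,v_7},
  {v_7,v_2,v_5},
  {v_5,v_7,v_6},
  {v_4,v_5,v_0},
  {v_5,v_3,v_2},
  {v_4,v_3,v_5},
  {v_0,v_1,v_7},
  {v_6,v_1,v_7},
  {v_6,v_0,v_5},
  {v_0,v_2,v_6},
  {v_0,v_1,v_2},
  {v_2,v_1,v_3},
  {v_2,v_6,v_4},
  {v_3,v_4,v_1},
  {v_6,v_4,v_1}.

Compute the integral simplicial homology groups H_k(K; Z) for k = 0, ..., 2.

H_0 = Z,  H_1 = Z^2,  H_2 = Z.

K has 8 vertices, 24 edges, 16 triangles.
rank ∂_0 = 0, rank ∂_1 = 7 ⇒ b_0 = 8 − 0 − 7 = 1; all invariant factors of ∂_1 are 1 so no torsion. So H_0 ≅ Z.
rank ∂_1 = 7, rank ∂_2 = 15 ⇒ b_1 = 24 − 7 − 15 = 2; all invariant factors of ∂_2 are 1 so no torsion. So H_1 ≅ Z^2.
rank ∂_2 = 15, rank ∂_3 = 0 ⇒ b_2 = 16 − 15 − 0 = 1. So H_2 ≅ Z.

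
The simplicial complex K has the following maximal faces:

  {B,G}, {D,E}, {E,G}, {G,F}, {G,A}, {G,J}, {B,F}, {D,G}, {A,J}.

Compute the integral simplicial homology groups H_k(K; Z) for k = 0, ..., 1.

H_0 ≅ Z,  H_1 ≅ Z^3.

Fix the vertex order A < B < D < E < F < G < J and write every simplex with vertices in increasing order. Then dim K = 1 and the simplices of K are:

  0-simplices (7): A, B, D, E, F, G, J
  1-simplices (9): AG, AJ, BF, BG, DE, DG, EG, FG, GJ

so the chain groups are C_0 ≅ Z^7, C_1 ≅ Z^9.

The boundary map ∂_1: C_1 → C_0 is given by ∂[p,q] = [q] − [p]. For instance
  ∂AJ = J − A.
This gives a 7×9 integer matrix of rank 6; reducing to Smith normal form yields diagonal entries (1,1,1,1,1,1).

Computing H_k = (kernel of ∂_k) / (image of ∂_{k+1}):

  H_0: rank C_0 − rank ∂_1 = 7 − 6 = 1, and the invariant factors of ∂_1 are all 1, so H_0 = Z.
  H_1: rank ker ∂_1 − rank ∂_2 = (9 − 6) − 0 = 3, and there is no ∂_2, so H_1 = Z^3.

(K is a triangulation of a wedge of 3 circles.)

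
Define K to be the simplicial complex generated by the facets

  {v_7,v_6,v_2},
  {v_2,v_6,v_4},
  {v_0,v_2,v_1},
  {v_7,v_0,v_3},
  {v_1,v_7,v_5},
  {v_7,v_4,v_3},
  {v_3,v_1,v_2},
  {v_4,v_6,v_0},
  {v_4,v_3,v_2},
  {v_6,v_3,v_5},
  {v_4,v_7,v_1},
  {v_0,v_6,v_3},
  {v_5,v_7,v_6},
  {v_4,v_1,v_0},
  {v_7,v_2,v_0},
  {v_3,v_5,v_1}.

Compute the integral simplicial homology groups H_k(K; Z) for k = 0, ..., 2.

H_0 = Z,  H_1 = Z^2,  H_2 = Z.

Fix the vertex order v_0 < v_1 < v_2 < v_3 < v_4 < v_5 < v_6 < v_7 and write every simplex with vertices in increasing order. Then dim K = 2 and the simplices of K are:

  0-simplices (8): [v_0], [v_1], [v_2], [v_3], [v_4], [v_5], [v_6], [v_7]
  1-simplices (24): (24 of them)
  2-simplices (16): (16 of them)

giving chain groups C_0 ≅ Z^8, C_1 ≅ Z^24, C_2 ≅ Z^16.

The boundary map ∂_1: C_1 → C_0 is given by ∂[p,q] = [q] − [p]. For instance
  ∂[v_3,v_6] = [v_6] − [v_3].
As a 8×24 matrix over Z this has rank 7, with invariant factors (1,1,1,1,1,1,1).

Boundary ∂_2: C_2 → C_1 maps a triangle to the signed sum of its edges. For instance
  ∂[v_1,v_3,v_5] = [v_3,v_5] − [v_1,v_5] + [v_1,v_3],
  ∂[v_1,v_4,v_7] = [v_4,v_7] − [v_1,v_7] + [v_1,v_4].
As a 24×16 matrix over Z this has rank 15, with invariant factors (1,1,1,1,1,1,1,1,1,1,1,1,1,1,1).

Reading off H_k = ker ∂_k / im ∂_{k+1}:

  H_0: rank C_0 − rank ∂_1 = 8 − 7 = 1, and the invariant factors of ∂_1 are all 1, so H_0 ≅ Z.
  H_1: rank ker ∂_1 − rank ∂_2 = (24 − 7) − 15 = 2, and the invariant factors of ∂_2 are all 1, so H_1 ≅ Z^2.
  H_2: rank ker ∂_2 − rank ∂_3 = (16 − 15) − 0 = 1, and there is no ∂_3, so H_2 ≅ Z.

As a check, the Euler characteristic is 8 − 24 + 16 = 0, which agrees with 1 − 2 + 1 = 0.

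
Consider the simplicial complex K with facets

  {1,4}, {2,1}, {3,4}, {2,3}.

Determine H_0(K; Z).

H_0 = Z.

Fix the vertex order 1 < 2 < 3 < 4 and write every simplex with vertices in increasing order. Then dim K = 1 and the simplices of K are:

  0-simplices (4): [1], [2], [3], [4]
  1-simplices (4): [1,2], [1,4], [2,3], [3,4]

so the chain groups are C_0 ≅ Z^4, C_1 ≅ Z^4.

The boundary map ∂_1: C_1 → C_0 sends each edge [p,q] (with p < q) to q − p. For instance
  ∂[3,4] = [4] − [3].
This gives a 4×4 integer matrix of rank 3; reducing to Smith normal form yields diagonal entries (1,1,1).

Reading off H_k = ker ∂_k / im ∂_{k+1}:

  H_0: rank C_0 − rank ∂_1 = 4 − 3 = 1, and the invariant factors of ∂_1 are all 1, so H_0 = Z.

(K is a triangulation of the circle S^1.)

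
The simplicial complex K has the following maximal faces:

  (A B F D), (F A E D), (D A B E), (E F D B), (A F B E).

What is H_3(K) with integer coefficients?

H_3 ≅ Z.

Fix the vertex order A < B < D < E < F and write every simplex with vertices in increasing order. Then dim K = 3 and the simplices of K are:

  0-simplices (5): A, B, D, E, F
  1-simplices (10): AB, AD, AE, AF, BD, BE, BF, DE, DF, EF
  2-simplices (10): ABD, ABE, ABF, ADE, ADF, AEF, BDE, BDF, BEF, DEF
  3-simplices (5): ABDE, ABDF, ABEF, ADEF, BDEF

so the chain groups are C_0 ≅ Z^5, C_1 ≅ Z^10, C_2 ≅ Z^10, C_3 ≅ Z^5.

∂_1: C_1 → C_0 sends each edge [p,q] (with p < q) to q − p. For instance
  ∂AB = B − A.
The 5×10 boundary matrix has rank 4 and Smith normal form diag(1,1,1,1).

∂_2: C_2 → C_1 acts by ∂[p,q,r] = [q,r] − [p,r] + [p,q]. For instance
  ∂ABE = BE − AE + AB,
  ∂BDF = DF − BF + BD.
This gives a 10×10 integer matrix of rank 6; reducing to Smith normal form yields diagonal entries (1,1,1,1,1,1).

The boundary map ∂_3: C_3 → C_2 sends each 3-simplex σ to the alternating sum Σ_i (−1)^i (σ with its i-th vertex removed). For instance
  ∂ABDF = BDF − ADF + ABF − ABD,
  ∂ADEF = DEF − AEF + ADF − ADE.
The resulting 10×5 matrix has rank 4, and its Smith normal form has invariant factors (1,1,1,1).

Now H_k = ker ∂_k / im ∂_{k+1}, so:

  H_3: rank ker ∂_3 − rank ∂_4 = (5 − 4) − 0 = 1, and there is no ∂_4, so H_3 = Z.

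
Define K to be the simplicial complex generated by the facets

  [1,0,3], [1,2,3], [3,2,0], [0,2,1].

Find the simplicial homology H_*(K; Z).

Fix the vertex order 0 < 1 < 2 < 3 and write every simplex with vertices in increasing order. Then dim K = 2 and the simplices of K are:

  0-simplices (4): [0], [1], [2], [3]
  1-simplices (6): [0,1], [0,2], [0,3], [1,2], [1,3], [2,3]
  2-simplices (4): [0,1,2], [0,1,3], [0,2,3], [1,2,3]

so the chain groups are C_0 ≅ Z^4, C_1 ≅ Z^6, C_2 ≅ Z^4.

Boundary ∂_1: C_1 → C_0 maps an edge to its endpoints' difference, ∂[p,q] = q − p. For instance
  ∂[1,3] = [3] − [1].
The resulting 4×6 matrix has rank 3, and its Smith normal form has invariant factors (1,1,1).

Boundary ∂_2: C_2 → C_1 sends each 2-simplex [p,q,r] to [q,r] − [p,r] + [p,q]. For instance
  ∂[0,2,3] = [2,3] − [0,3] + [0,2],
  ∂[0,1,3] = [1,3] − [0,3] + [0,1].
This gives a 6×4 integer matrix of rank 3; reducing to Smith normal form yields diagonal entries (1,1,1).

Computing H_k = (kernel of ∂_k) / (image of ∂_{k+1}):

  H_0: rank C_0 − rank ∂_1 = 4 − 3 = 1, and the invariant factors of ∂_1 are all 1, so H_0 ≅ Z.
  H_1: rank ker ∂_1 − rank ∂_2 = (6 − 3) − 3 = 0, and the invariant factors of ∂_2 are all 1, so H_1 ≅ 0.
  H_2: rank ker ∂_2 − rank ∂_3 = (4 − 3) − 0 = 1, and there is no ∂_3, so H_2 ≅ Z.

H_0 = Z,  H_1 = 0,  H_2 = Z.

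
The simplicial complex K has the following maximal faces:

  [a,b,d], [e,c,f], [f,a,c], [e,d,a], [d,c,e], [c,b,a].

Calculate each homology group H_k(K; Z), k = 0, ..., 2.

H_0 = Z,  H_1 = Z,  H_2 = 0.

Take the total order a < b < c < d < e < f on the vertex set. Then K (dimension 2) consists of the simplices:

  0-simplices (6): a, b, c, d, e, f
  1-simplices (12): ab, ac, ad, ae, af, bc, bd, cd, ce, cf, de, ef
  2-simplices (6): abc, abd, acf, ade, cde, cef

so the chain groups are C_0 ≅ Z^6, C_1 ≅ Z^12, C_2 ≅ Z^6.

∂_1: C_1 → C_0 sends each edge [p,q] (with p < q) to q − p. For instance
  ∂ef = f − e.
The 6×12 boundary matrix has rank 5 and Smith normal form diag(1,1,1,1,1).

The boundary map ∂_2: C_2 → C_1 acts by ∂[p,q,r] = [q,r] − [p,r] + [p,q]. For instance
  ∂abd = bd − ad + ab,
  ∂cef = ef − cf + ce.
As a 12×6 matrix over Z this has rank 6, with invariant factors (1,1,1,1,1,1).

From H_k ≅ ker(∂_k) / im(∂_{k+1}) we obtain:

  H_0: rank C_0 − rank ∂_1 = 6 − 5 = 1, and the invariant factors of ∂_1 are all 1, so H_0 ≅ Z.
  H_1: rank ker ∂_1 − rank ∂_2 = (12 − 5) − 6 = 1, and the invariant factors of ∂_2 are all 1, so H_1 ≅ Z.
  H_2: rank ker ∂_2 − rank ∂_3 = (6 − 6) − 0 = 0, and there is no ∂_3, so H_2 ≅ 0.

As a check, the Euler characteristic is 6 − 12 + 6 = 0, which agrees with 1 − 1 + 0 = 0.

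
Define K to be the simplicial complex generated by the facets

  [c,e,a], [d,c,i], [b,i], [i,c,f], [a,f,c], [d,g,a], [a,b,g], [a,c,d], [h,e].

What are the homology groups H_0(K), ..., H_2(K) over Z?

H_0 ≅ Z,  H_1 ≅ Z,  H_2 = 0.

K has 9 vertices, 16 edges, 7 triangles.
rank ∂_0 = 0, rank ∂_1 = 8 ⇒ b_0 = 9 − 0 − 8 = 1; all invariant factors of ∂_1 are 1 so no torsion. So H_0 = Z.
rank ∂_1 = 8, rank ∂_2 = 7 ⇒ b_1 = 16 − 8 − 7 = 1; all invariant factors of ∂_2 are 1 so no torsion. So H_1 = Z.
rank ∂_2 = 7, rank ∂_3 = 0 ⇒ b_2 = 7 − 7 − 0 = 0. So H_2 = 0.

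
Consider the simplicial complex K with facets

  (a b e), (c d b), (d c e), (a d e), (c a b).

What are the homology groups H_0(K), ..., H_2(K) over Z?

Order the vertices as a < b < c < d < e. Listing each simplex with vertices in this order, K has dimension 2 with simplices:

  0-simplices (5): a, b, c, d, e
  1-simplices (10): ab, ac, ad, ae, bc, bd, be, cd, ce, de
  2-simplices (5): abc, abe, ade, bcd, cde

Hence C_0 ≅ Z^5, C_1 ≅ Z^10, C_2 ≅ Z^5.

Boundary ∂_1: C_1 → C_0 sends each edge [p,q] (with p < q) to q − p. For instance
  ∂bd = d − b.
This gives a 5×10 integer matrix of rank 4; reducing to Smith normal form yields diagonal entries (1,1,1,1).

Boundary ∂_2: C_2 → C_1 acts by ∂[p,q,r] = [q,r] − [p,r] + [p,q]. For instance
  ∂ade = de − ae + ad,
  ∂abe = be − ae + ab.
The resulting 10×5 matrix has rank 5, and its Smith normal form has invariant factors (1,1,1,1,1).

From H_k ≅ ker(∂_k) / im(∂_{k+1}) we obtain:

  H_0: rank C_0 − rank ∂_1 = 5 − 4 = 1, and the invariant factors of ∂_1 are all 1, so H_0 ≅ Z.
  H_1: rank ker ∂_1 − rank ∂_2 = (10 − 4) − 5 = 1, and the invariant factors of ∂_2 are all 1, so H_1 ≅ Z.
  H_2: rank ker ∂_2 − rank ∂_3 = (5 − 5) − 0 = 0, and there is no ∂_3, so H_2 ≅ 0.

As a check, the Euler characteristic is 5 − 10 + 5 = 0, which agrees with 1 − 1 + 0 = 0.
(K is a triangulation of the Möbius band.)

H_0 ≅ Z,  H_1 ≅ Z,  H_2 = 0.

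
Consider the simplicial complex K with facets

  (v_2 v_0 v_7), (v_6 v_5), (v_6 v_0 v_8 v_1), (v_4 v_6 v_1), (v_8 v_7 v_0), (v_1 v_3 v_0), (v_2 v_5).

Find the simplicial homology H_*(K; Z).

We work with the vertex ordering v_0 < v_1 < v_2 < v_3 < v_4 < v_5 < v_6 < v_7 < v_8. The simplices of K, each written with vertices in increasing order, are:

  0-simplices (9): [v_0], [v_1], [v_2], [v_3], [v_4], [v_5], [v_6], [v_7], [v_8]
  1-simplices (16): (16 of them)
  2-simplices (8): [v_0,v_1,v_3], [v_0,v_1,v_6], [v_0,v_1,v_8], [v_0,v_2,v_7], [v_0,v_6,v_8], [v_0,v_7,v_8], [v_1,v_4,v_6], [v_1,v_6,v_8]
  3-simplices (1): [v_0,v_1,v_6,v_8]

giving chain groups C_0 ≅ Z^9, C_1 ≅ Z^16, C_2 ≅ Z^8, C_3 ≅ Z^1.

The boundary map ∂_1: C_1 → C_0 is given by ∂[p,q] = [q] − [p].
The resulting 9×16 matrix has rank 8, and its Smith normal form has invariant factors (1,1,1,1,1,1,1,1).

The boundary map ∂_2: C_2 → C_1 acts by ∂[p,q,r] = [q,r] − [p,r] + [p,q]. For instance
  ∂[v_0,v_7,v_8] = [v_7,v_8] − [v_0,v_8] + [v_0,v_7],
  ∂[v_1,v_6,v_8] = [v_6,v_8] − [v_1,v_8] + [v_1,v_6].
The 16×8 boundary matrix has rank 7 and Smith normal form diag(1,1,1,1,1,1,1).

∂_3: C_3 → C_2 sends each 3-simplex σ to the alternating sum Σ_i (−1)^i (σ with its i-th vertex removed). For instance
  ∂[v_0,v_1,v_6,v_8] = [v_1,v_6,v_8] − [v_0,v_6,v_8] + [v_0,v_1,v_8] − [v_0,v_1,v_6].
This gives a 8×1 integer matrix of rank 1; reducing to Smith normal form yields diagonal entries (1).

Computing H_k = (kernel of ∂_k) / (image of ∂_{k+1}):

  H_0: rank C_0 − rank ∂_1 = 9 − 8 = 1, and the invariant factors of ∂_1 are all 1, so H_0 = Z.
  H_1: rank ker ∂_1 − rank ∂_2 = (16 − 8) − 7 = 1, and the invariant factors of ∂_2 are all 1, so H_1 = Z.
  H_2: rank ker ∂_2 − rank ∂_3 = (8 − 7) − 1 = 0, and the invariant factors of ∂_3 are all 1, so H_2 = 0.
  H_3: rank ker ∂_3 − rank ∂_4 = (1 − 1) − 0 = 0, and there is no ∂_4, so H_3 = 0.

H_0 ≅ Z,  H_1 ≅ Z,  H_2 = 0,  H_3 = 0.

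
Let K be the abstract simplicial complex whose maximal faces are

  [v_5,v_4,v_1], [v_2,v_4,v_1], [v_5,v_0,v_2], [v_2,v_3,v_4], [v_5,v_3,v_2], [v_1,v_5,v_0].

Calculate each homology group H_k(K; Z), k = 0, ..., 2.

H_0 ≅ Z,  H_1 ≅ Z,  H_2 = 0.

Fix the vertex order v_0 < v_1 < v_2 < v_3 < v_4 < v_5 and write every simplex with vertices in increasing order. Then dim K = 2 and the simplices of K are:

  0-simplices (6): [v_0], [v_1], [v_2], [v_3], [v_4], [v_5]
  1-simplices (12): [v_0,v_1], [v_0,v_2], [v_0,v_5], [v_1,v_2], [v_1,v_4], [v_1,v_5], [v_2,v_3], [v_2,v_4], [v_2,v_5], [v_3,v_4], [v_3,v_5], [v_4,v_5]
  2-simplices (6): [v_0,v_1,v_5], [v_0,v_2,v_5], [v_1,v_2,v_4], [v_1,v_4,v_5], [v_2,v_3,v_4], [v_2,v_3,v_5]

giving chain groups C_0 ≅ Z^6, C_1 ≅ Z^12, C_2 ≅ Z^6.

The boundary map ∂_1: C_1 → C_0 maps an edge to its endpoints' difference, ∂[p,q] = q − p. For instance
  ∂[v_2,v_4] = [v_4] − [v_2].
The 6×12 boundary matrix has rank 5 and Smith normal form diag(1,1,1,1,1).

∂_2: C_2 → C_1 maps a triangle to the signed sum of its edges. For instance
  ∂[v_2,v_3,v_5] = [v_3,v_5] − [v_2,v_5] + [v_2,v_3],
  ∂[v_1,v_4,v_5] = [v_4,v_5] − [v_1,v_5] + [v_1,v_4].
As a 12×6 matrix over Z this has rank 6, with invariant factors (1,1,1,1,1,1).

Reading off H_k = ker ∂_k / im ∂_{k+1}:

  H_0: rank C_0 − rank ∂_1 = 6 − 5 = 1, and the invariant factors of ∂_1 are all 1, so H_0 = Z.
  H_1: rank ker ∂_1 − rank ∂_2 = (12 − 5) − 6 = 1, and the invariant factors of ∂_2 are all 1, so H_1 = Z.
  H_2: rank ker ∂_2 − rank ∂_3 = (6 − 6) − 0 = 0, and there is no ∂_3, so H_2 = 0.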